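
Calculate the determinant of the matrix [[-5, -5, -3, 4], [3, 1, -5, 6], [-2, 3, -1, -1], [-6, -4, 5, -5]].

-96

Expand along row 1:
  + (-5) · M_11   where M_11 = det([1 -5 6; 3 -1 -1; -4 5 -5]) = -19
  − (-5) · M_12   where M_12 = det([3 -5 6; -2 -1 -1; -6 5 -5]) = -46
  + (-3) · M_13   where M_13 = det([3 1 6; -2 3 -1; -6 -4 -5]) = 95
  − (4) · M_14   where M_14 = det([3 1 -5; -2 3 -1; -6 -4 5]) = -81
det = (+1)·(-5)·(-19) + (-1)·(-5)·(-46) + (+1)·(-3)·(95) + (-1)·(4)·(-81) = -96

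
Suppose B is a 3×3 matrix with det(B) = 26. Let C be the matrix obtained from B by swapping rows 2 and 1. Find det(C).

-26

Swapping two rows multiplies the determinant by −1.
det(C) = (-1)·(26) = -26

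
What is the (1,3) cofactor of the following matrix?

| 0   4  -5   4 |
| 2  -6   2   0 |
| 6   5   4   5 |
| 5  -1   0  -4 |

Delete row 1 and column 3; the remaining 3×3 submatrix is [2 -6 0; 6 5 5; 5 -1 -4].
Its determinant is -324.
The cofactor carries sign (−1)^(1+3) = +1, so C_{1,3} = +(-324) = -324.

-324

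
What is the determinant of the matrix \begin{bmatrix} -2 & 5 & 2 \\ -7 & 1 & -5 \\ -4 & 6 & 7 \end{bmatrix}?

Expand along row 1:
  + (-2) · |1 -5; 6 7| = (-2)·(7 − (-30)) = -74
  − 5 · |-7 -5; -4 7| = −5·(-49 − 20) = 345
  + 2 · |-7 1; -4 6| = 2·(-42 − (-4)) = -76
Sum: (-74) + (345) + (-76) = 195

The determinant is 195.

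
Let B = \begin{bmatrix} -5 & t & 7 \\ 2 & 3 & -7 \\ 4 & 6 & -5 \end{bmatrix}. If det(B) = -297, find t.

9

Expanding along the row containing t, det(B) is linear in t: det(B) = (-18)·t + (-135).
Set (-18)·t + (-135) = -297  ⇒  (-18)·t = -162  ⇒  t = 9.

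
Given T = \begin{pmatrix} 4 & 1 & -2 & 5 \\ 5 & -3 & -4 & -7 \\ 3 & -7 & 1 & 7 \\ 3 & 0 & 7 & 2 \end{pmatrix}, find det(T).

4032

Expand along row 4 (it has 1 zero):
  − (3) · M_41   where M_41 = det([1 -2 5; -3 -4 -7; -7 1 7]) = -316
  − (7) · M_43   where M_43 = det([4 1 5; 5 -3 -7; 3 -7 7]) = -466
  + (2) · M_44   where M_44 = det([4 1 -2; 5 -3 -4; 3 -7 1]) = -89
det = (-1)·(3)·(-316) + (-1)·(7)·(-466) + (+1)·(2)·(-89) = 4032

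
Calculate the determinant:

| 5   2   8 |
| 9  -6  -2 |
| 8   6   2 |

748

Expand along row 1:
  + 5 · |-6 -2; 6 2| = 5·(-12 − (-12)) = 0
  − 2 · |9 -2; 8 2| = −2·(18 − (-16)) = -68
  + 8 · |9 -6; 8 6| = 8·(54 − (-48)) = 816
Sum: (0) + (-68) + (816) = 748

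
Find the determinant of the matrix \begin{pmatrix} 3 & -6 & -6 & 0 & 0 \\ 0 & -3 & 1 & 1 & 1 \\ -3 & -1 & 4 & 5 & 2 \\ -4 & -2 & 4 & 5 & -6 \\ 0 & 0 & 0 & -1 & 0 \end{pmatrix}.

Expand along row 5 (it has 4 zeros):
  − (-1) · M_54   where M_54 = det([3 -6 -6 0; 0 -3 1 1; -3 -1 4 2; -4 -2 4 -6]) = -342
det = (-1)·(-1)·(-342) = -342

-342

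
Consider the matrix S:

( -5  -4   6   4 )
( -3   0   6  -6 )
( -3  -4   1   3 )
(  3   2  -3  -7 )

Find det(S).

-132

Expand along row 2 (it has 1 zero):
  − (-3) · M_21   where M_21 = det([-4 6 4; -4 1 3; 2 -3 -7]) = -100
  − (6) · M_23   where M_23 = det([-5 -4 4; -3 -4 3; 3 2 -7]) = -38
  + (-6) · M_24   where M_24 = det([-5 -4 6; -3 -4 1; 3 2 -3]) = 10
det = (-1)·(-3)·(-100) + (-1)·(6)·(-38) + (+1)·(-6)·(10) = -132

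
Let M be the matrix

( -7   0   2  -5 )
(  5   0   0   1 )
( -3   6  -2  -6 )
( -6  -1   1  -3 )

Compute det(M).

-90

Expand along row 2 (it has 2 zeros):
  − (5) · M_21   where M_21 = det([0 2 -5; 6 -2 -6; -1 1 -3]) = 28
  + (1) · M_24   where M_24 = det([-7 0 2; -3 6 -2; -6 -1 1]) = 50
det = (-1)·(5)·(28) + (+1)·(1)·(50) = -90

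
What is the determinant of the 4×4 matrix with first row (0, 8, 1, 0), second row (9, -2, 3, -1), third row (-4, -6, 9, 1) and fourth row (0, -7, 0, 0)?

Expand along row 4 (it has 3 zeros):
  + (-7) · M_42   where M_42 = det([0 1 0; 9 3 -1; -4 9 1]) = -5
det = (+1)·(-7)·(-5) = 35

35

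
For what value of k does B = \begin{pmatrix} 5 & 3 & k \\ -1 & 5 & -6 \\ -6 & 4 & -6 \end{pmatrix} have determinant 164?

k = 4

Expanding along the row containing k, det(B) is linear in k: det(B) = (26)·k + (60).
Set (26)·k + (60) = 164  ⇒  (26)·k = 104  ⇒  k = 4.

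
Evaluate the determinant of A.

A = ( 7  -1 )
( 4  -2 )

det(A) = 7·(-2) − (-1)·4 = -14 − (-4) = -10

|A| = -10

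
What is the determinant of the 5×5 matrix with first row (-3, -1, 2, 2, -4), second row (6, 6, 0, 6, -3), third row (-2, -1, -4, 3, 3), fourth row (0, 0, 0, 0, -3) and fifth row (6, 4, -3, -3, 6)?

Expand along row 4 (it has 4 zeros):
  − (-3) · M_45   where M_45 = det([-3 -1 2 2; 6 6 0 6; -2 -1 -4 3; 6 4 -3 -3]) = -270
det = (-1)·(-3)·(-270) = -810

-810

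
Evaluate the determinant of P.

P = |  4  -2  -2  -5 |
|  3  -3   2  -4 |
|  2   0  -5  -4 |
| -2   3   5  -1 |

Expand along row 3 (it has 1 zero):
  + (2) · M_31   where M_31 = det([-2 -2 -5; -3 2 -4; 3 5 -1]) = 99
  + (-5) · M_33   where M_33 = det([4 -2 -5; 3 -3 -4; -2 3 -1]) = 23
  − (-4) · M_34   where M_34 = det([4 -2 -2; 3 -3 2; -2 3 5]) = -52
det = (+1)·(2)·(99) + (+1)·(-5)·(23) + (-1)·(-4)·(-52) = -125

det(P) = -125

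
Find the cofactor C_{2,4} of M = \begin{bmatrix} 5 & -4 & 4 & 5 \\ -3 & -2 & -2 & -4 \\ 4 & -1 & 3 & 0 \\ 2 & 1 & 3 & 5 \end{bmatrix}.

The cofactor is 18.

Delete row 2 and column 4; the remaining 3×3 submatrix is [5 -4 4; 4 -1 3; 2 1 3].
Its determinant is 18.
The cofactor carries sign (−1)^(2+4) = +1, so C_{2,4} = +(18) = 18.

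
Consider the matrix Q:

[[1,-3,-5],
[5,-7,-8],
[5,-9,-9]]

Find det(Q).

26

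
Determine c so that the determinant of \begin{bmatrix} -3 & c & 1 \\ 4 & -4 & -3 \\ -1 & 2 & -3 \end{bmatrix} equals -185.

-9

Expanding along the column containing c, det(B) is linear in c: det(B) = (15)·c + (-50).
Set (15)·c + (-50) = -185  ⇒  (15)·c = -135  ⇒  c = -9.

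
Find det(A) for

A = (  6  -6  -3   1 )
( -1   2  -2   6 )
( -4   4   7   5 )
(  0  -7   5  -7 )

1510

Expand along row 4 (it has 1 zero):
  + (-7) · M_42   where M_42 = det([6 -3 1; -1 -2 6; -4 7 5]) = -270
  − (5) · M_43   where M_43 = det([6 -6 1; -1 2 6; -4 4 5]) = 34
  + (-7) · M_44   where M_44 = det([6 -6 -3; -1 2 -2; -4 4 7]) = 30
det = (+1)·(-7)·(-270) + (-1)·(5)·(34) + (+1)·(-7)·(30) = 1510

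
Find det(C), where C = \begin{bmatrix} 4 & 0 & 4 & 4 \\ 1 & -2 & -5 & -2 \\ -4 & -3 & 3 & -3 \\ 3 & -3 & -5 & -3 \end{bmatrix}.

det(C) = 236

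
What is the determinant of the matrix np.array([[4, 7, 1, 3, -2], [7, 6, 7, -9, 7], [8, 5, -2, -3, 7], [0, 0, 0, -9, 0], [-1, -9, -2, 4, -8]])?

The determinant is 46521.

Expand along row 4 (it has 4 zeros):
  + (-9) · M_44   where M_44 = det([4 7 1 -2; 7 6 7 7; 8 5 -2 7; -1 -9 -2 -8]) = -5169
det = (+1)·(-9)·(-5169) = 46521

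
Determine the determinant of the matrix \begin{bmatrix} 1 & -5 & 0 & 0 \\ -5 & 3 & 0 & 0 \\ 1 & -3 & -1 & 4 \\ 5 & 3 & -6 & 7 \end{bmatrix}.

The matrix is block lower-triangular with a 2×2 block and a 2×2 block on the diagonal, so its determinant equals the product of the determinants of the diagonal blocks.
det of the 2×2 block = -22
det of the 2×2 block = 17
det = (-22)·(17) = -374

-374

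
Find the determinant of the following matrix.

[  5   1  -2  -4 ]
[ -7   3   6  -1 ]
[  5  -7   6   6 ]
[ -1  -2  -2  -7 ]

Expand along row 1:
  + (5) · M_11   where M_11 = det([3 6 -1; -7 6 6; -2 -2 -7]) = -482
  − (1) · M_12   where M_12 = det([-7 6 -1; 5 6 6; -1 -2 -7]) = 388
  + (-2) · M_13   where M_13 = det([-7 3 -1; 5 -7 6; -1 -2 -7]) = -323
  − (-4) · M_14   where M_14 = det([-7 3 6; 5 -7 6; -1 -2 -2]) = -272
det = (+1)·(5)·(-482) + (-1)·(1)·(388) + (+1)·(-2)·(-323) + (-1)·(-4)·(-272) = -3240

The determinant is -3240.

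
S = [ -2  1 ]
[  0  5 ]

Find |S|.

det(S) = (-2)·5 − 1·0 = -10 − 0 = -10

-10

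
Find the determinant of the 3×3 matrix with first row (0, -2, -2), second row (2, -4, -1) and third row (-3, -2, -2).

The determinant is 18.

Expand along row 1:
  − (-2) · |2 -1; -3 -2| = −(-2)·(-4 − 3) = -14
  + (-2) · |2 -4; -3 -2| = (-2)·(-4 − 12) = 32
Sum: (-14) + (32) = 18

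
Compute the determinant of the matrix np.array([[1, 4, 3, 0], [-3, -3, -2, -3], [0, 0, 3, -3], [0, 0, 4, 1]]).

The determinant is 135.

The matrix is block upper-triangular with a 2×2 block and a 2×2 block on the diagonal, so its determinant equals the product of the determinants of the diagonal blocks.
det of the 2×2 block = 9
det of the 2×2 block = 15
det = (9)·(15) = 135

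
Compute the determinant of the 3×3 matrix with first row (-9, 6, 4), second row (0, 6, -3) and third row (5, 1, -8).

Expand along row 2:
  + 6 · |-9 4; 5 -8| = 6·(72 − 20) = 312
  − (-3) · |-9 6; 5 1| = −(-3)·(-9 − 30) = -117
Sum: (312) + (-117) = 195

195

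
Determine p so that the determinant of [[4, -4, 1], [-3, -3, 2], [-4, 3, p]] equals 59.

p = -3

Expanding along the column containing p, det(M) is linear in p: det(M) = (-24)·p + (-13).
Set (-24)·p + (-13) = 59  ⇒  (-24)·p = 72  ⇒  p = -3.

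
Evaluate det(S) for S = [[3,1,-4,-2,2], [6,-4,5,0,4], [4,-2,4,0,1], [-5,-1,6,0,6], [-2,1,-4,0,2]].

266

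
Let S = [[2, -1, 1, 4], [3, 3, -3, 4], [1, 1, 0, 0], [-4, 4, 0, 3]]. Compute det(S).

The determinant is 155.

Expand along row 3 (it has 2 zeros):
  + (1) · M_31   where M_31 = det([-1 1 4; 3 -3 4; 4 0 3]) = 64
  − (1) · M_32   where M_32 = det([2 1 4; 3 -3 4; -4 0 3]) = -91
det = (+1)·(1)·(64) + (-1)·(1)·(-91) = 155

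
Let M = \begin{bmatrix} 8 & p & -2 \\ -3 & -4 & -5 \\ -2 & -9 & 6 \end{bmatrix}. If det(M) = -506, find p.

p = 3

Expanding along the column containing p, det(M) is linear in p: det(M) = (28)·p + (-590).
Set (28)·p + (-590) = -506  ⇒  (28)·p = 84  ⇒  p = 3.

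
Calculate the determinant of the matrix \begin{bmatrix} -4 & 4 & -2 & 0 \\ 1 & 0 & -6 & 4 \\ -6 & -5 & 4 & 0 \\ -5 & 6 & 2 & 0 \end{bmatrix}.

904

Expand along column 4 (it has 3 zeros):
  + (4) · M_24   where M_24 = det([-4 4 -2; -6 -5 4; -5 6 2]) = 226
det = (+1)·(4)·(226) = 904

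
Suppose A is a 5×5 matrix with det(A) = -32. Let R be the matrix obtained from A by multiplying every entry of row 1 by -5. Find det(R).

160

Scaling one row by -5 multiplies the determinant by -5.
det(R) = (-5)·(-32) = 160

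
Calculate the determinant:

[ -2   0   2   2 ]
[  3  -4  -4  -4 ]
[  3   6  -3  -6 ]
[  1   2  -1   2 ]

-48

Expand along row 1 (it has 1 zero):
  + (-2) · M_11   where M_11 = det([-4 -4 -4; 6 -3 -6; 2 -1 2]) = 144
  + (2) · M_13   where M_13 = det([3 -4 -4; 3 6 -6; 1 2 2]) = 120
  − (2) · M_14   where M_14 = det([3 -4 -4; 3 6 -3; 1 2 -1]) = 0
det = (+1)·(-2)·(144) + (+1)·(2)·(120) + (-1)·(2)·(0) = -48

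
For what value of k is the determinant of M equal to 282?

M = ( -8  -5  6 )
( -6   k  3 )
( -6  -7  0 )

k = 3

Expanding along the column containing k, det(M) is linear in k: det(M) = (36)·k + (174).
Set (36)·k + (174) = 282  ⇒  (36)·k = 108  ⇒  k = 3.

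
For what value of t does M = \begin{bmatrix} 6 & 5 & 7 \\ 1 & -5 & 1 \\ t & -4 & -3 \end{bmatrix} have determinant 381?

7

Expanding along the row containing t, det(M) is linear in t: det(M) = (40)·t + (101).
Set (40)·t + (101) = 381  ⇒  (40)·t = 280  ⇒  t = 7.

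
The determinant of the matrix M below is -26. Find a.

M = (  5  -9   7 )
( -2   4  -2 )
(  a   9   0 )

a = -1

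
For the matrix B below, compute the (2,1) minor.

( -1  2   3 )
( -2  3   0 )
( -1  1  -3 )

-9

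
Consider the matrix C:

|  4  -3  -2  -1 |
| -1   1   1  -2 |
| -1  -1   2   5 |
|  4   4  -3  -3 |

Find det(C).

Expand along row 1:
  + (4) · M_11   where M_11 = det([1 1 -2; -1 2 5; 4 -3 -3]) = 36
  − (-3) · M_12   where M_12 = det([-1 1 -2; -1 2 5; 4 -3 -3]) = 18
  + (-2) · M_13   where M_13 = det([-1 1 -2; -1 -1 5; 4 4 -3]) = 34
  − (-1) · M_14   where M_14 = det([-1 1 1; -1 -1 2; 4 4 -3]) = 10
det = (+1)·(4)·(36) + (-1)·(-3)·(18) + (+1)·(-2)·(34) + (-1)·(-1)·(10) = 140

140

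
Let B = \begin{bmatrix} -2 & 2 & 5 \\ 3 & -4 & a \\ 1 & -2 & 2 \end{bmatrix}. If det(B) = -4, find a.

Expanding along the row containing a, det(B) is linear in a: det(B) = (-2)·a + (-6).
Set (-2)·a + (-6) = -4  ⇒  (-2)·a = 2  ⇒  a = -1.

a = -1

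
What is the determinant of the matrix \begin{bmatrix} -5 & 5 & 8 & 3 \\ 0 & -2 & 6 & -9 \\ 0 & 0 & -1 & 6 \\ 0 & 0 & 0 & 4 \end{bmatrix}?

The matrix is upper triangular, so the determinant is the product of the diagonal entries:
det = (-5) · (-2) · (-1) · (4) = -40

-40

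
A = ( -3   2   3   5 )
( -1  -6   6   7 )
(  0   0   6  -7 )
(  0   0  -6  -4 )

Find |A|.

det(A) = -1320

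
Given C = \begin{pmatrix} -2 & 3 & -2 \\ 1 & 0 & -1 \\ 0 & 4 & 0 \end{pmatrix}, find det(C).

Expand along row 3:
  − 4 · |-2 -2; 1 -1| = −4·(2 − (-2)) = -16

-16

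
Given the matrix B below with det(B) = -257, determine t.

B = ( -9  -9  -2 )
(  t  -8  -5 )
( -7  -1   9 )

Expanding along the column containing t, det(B) is linear in t: det(B) = (83)·t + (490).
Set (83)·t + (490) = -257  ⇒  (83)·t = -747  ⇒  t = -9.

t = -9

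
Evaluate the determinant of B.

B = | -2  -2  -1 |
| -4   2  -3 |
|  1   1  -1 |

Expand along row 1:
  + (-2) · |2 -3; 1 -1| = (-2)·(-2 − (-3)) = -2
  − (-2) · |-4 -3; 1 -1| = −(-2)·(4 − (-3)) = 14
  + (-1) · |-4 2; 1 1| = (-1)·(-4 − 2) = 6
Sum: (-2) + (14) + (6) = 18

The determinant is 18.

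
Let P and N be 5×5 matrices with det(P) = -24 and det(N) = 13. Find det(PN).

|PN| = -312

det(PN) = det(P)·det(N) = (-24)·(13) = -312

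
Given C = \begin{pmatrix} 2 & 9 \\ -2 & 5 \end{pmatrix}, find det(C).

det(C) = 2·5 − 9·(-2) = 10 − (-18) = 28

The determinant is 28.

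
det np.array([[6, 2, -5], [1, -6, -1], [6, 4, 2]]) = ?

The determinant is -264.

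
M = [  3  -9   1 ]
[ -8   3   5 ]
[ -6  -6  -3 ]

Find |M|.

|M| = 615

Expand along column 1:
  + 3 · |3 5; -6 -3| = 3·(-9 − (-30)) = 63
  − (-8) · |-9 1; -6 -3| = −(-8)·(27 − (-6)) = 264
  + (-6) · |-9 1; 3 5| = (-6)·(-45 − 3) = 288
Sum: (63) + (264) + (288) = 615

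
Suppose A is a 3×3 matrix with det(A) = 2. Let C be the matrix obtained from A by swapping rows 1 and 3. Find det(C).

-2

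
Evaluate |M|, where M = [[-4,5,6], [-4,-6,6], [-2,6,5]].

Expand along row 1:
  + (-4) · |-6 6; 6 5| = (-4)·(-30 − 36) = 264
  − 5 · |-4 6; -2 5| = −5·(-20 − (-12)) = 40
  + 6 · |-4 -6; -2 6| = 6·(-24 − 12) = -216
Sum: (264) + (40) + (-216) = 88

The determinant is 88.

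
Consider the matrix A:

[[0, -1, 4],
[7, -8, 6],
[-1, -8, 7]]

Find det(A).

Expand along row 1:
  − (-1) · |7 6; -1 7| = −(-1)·(49 − (-6)) = 55
  + 4 · |7 -8; -1 -8| = 4·(-56 − 8) = -256
Sum: (55) + (-256) = -201

-201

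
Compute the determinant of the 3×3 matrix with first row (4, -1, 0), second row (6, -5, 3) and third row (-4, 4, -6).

Expand along row 1:
  + 4 · |-5 3; 4 -6| = 4·(30 − 12) = 72
  − (-1) · |6 3; -4 -6| = −(-1)·(-36 − (-12)) = -24
Sum: (72) + (-24) = 48

The determinant is 48.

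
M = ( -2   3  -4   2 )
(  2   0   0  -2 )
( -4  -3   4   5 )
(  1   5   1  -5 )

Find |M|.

46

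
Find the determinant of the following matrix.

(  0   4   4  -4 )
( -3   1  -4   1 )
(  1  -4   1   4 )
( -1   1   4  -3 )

The determinant is -144.

Expand along row 1 (it has 1 zero):
  − (4) · M_12   where M_12 = det([-3 -4 1; 1 1 4; -1 4 -3]) = 66
  + (4) · M_13   where M_13 = det([-3 1 1; 1 -4 4; -1 1 -3]) = -28
  − (-4) · M_14   where M_14 = det([-3 1 -4; 1 -4 1; -1 1 4]) = 58
det = (-1)·(4)·(66) + (+1)·(4)·(-28) + (-1)·(-4)·(58) = -144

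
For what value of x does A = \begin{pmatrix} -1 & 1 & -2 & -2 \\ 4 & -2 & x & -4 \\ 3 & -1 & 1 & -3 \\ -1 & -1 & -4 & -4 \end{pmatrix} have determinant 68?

Expanding along the column containing x, det(A) is linear in x: det(A) = (-22)·x + (24).
Set (-22)·x + (24) = 68  ⇒  (-22)·x = 44  ⇒  x = -2.

-2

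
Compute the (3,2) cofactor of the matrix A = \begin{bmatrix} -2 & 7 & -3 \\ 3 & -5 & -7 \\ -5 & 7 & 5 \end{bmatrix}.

The cofactor is -23.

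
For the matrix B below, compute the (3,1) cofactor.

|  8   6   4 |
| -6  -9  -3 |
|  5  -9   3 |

Delete row 3 and column 1; the remaining 2×2 submatrix is [6 4; -9 -3].
Its determinant is 6·(-3) − 4·(-9) = 18.
The cofactor carries sign (−1)^(3+1) = +1, so C_{3,1} = +(18) = 18.

The cofactor is 18.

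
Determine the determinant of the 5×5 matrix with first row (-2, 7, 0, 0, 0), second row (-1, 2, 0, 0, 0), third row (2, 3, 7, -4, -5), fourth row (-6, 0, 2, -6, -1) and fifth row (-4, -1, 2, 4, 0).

The matrix is block lower-triangular with a 2×2 block and a 3×3 block on the diagonal, so its determinant equals the product of the determinants of the diagonal blocks.
det of the 2×2 block = 3
det of the 3×3 block = -64
det = (3)·(-64) = -192

-192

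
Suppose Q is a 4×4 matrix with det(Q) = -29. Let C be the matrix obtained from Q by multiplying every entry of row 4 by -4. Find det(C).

The determinant is 116.

Scaling one row by -4 multiplies the determinant by -4.
det(C) = (-4)·(-29) = 116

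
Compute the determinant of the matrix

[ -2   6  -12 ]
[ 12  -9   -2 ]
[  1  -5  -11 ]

Expand along column 1:
  + (-2) · |-9 -2; -5 -11| = (-2)·(99 − 10) = -178
  − 12 · |6 -12; -5 -11| = −12·(-66 − 60) = 1512
  + 1 · |6 -12; -9 -2| = 1·(-12 − 108) = -120
Sum: (-178) + (1512) + (-120) = 1214

1214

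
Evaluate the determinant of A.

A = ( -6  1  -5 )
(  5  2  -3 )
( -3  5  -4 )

Expand along row 1:
  + (-6) · |2 -3; 5 -4| = (-6)·(-8 − (-15)) = -42
  − 1 · |5 -3; -3 -4| = −1·(-20 − 9) = 29
  + (-5) · |5 2; -3 5| = (-5)·(25 − (-6)) = -155
Sum: (-42) + (29) + (-155) = -168

|A| = -168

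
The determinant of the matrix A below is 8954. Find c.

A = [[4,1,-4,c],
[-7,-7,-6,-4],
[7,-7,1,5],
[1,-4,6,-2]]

Expanding along the row containing c, det(A) is linear in c: det(A) = (-679)·c + (3522).
Set (-679)·c + (3522) = 8954  ⇒  (-679)·c = 5432  ⇒  c = -8.

c = -8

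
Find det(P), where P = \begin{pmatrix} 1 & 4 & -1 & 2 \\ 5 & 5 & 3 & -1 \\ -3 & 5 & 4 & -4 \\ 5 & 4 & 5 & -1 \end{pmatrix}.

Expand along row 1:
  + (1) · M_11   where M_11 = det([5 3 -1; 5 4 -4; 4 5 -1]) = 38
  − (4) · M_12   where M_12 = det([5 3 -1; -3 4 -4; 5 5 -1]) = 46
  + (-1) · M_13   where M_13 = det([5 5 -1; -3 5 -4; 5 4 -1]) = -23
  − (2) · M_14   where M_14 = det([5 5 3; -3 5 4; 5 4 5]) = 109
det = (+1)·(1)·(38) + (-1)·(4)·(46) + (+1)·(-1)·(-23) + (-1)·(2)·(109) = -341

-341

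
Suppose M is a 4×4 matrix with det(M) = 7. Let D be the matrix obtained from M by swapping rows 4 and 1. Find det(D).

Swapping two rows multiplies the determinant by −1.
det(D) = (-1)·(7) = -7

-7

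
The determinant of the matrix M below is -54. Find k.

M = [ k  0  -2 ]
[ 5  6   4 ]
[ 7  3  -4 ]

Expanding along the row containing k, det(M) is linear in k: det(M) = (-36)·k + (54).
Set (-36)·k + (54) = -54  ⇒  (-36)·k = -108  ⇒  k = 3.

3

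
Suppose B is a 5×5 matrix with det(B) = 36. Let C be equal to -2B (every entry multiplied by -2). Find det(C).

The determinant is -1152.

For a 5×5 matrix, det(-2B) = (-2)^5·det(B) = -32·det(B).
det(C) = (-32)·(36) = -1152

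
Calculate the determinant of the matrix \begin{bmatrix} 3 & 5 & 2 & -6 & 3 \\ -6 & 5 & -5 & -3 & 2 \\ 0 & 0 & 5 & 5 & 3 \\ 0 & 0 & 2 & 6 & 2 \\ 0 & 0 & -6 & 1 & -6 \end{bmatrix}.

The determinant is -3420.

The matrix is block upper-triangular with a 2×2 block and a 3×3 block on the diagonal, so its determinant equals the product of the determinants of the diagonal blocks.
det of the 2×2 block = 45
det of the 3×3 block = -76
det = (45)·(-76) = -3420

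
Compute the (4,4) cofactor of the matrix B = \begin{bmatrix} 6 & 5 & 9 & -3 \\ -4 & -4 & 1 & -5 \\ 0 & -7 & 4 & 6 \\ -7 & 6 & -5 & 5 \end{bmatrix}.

278

Delete row 4 and column 4; the remaining 3×3 submatrix is [6 5 9; -4 -4 1; 0 -7 4].
Its determinant is 278.
The cofactor carries sign (−1)^(4+4) = +1, so C_{4,4} = +(278) = 278.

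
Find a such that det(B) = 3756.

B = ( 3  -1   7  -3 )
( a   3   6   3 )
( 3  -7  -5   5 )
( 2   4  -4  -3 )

a = 8

Expanding along the row containing a, det(B) is linear in a: det(B) = (186)·a + (2268).
Set (186)·a + (2268) = 3756  ⇒  (186)·a = 1488  ⇒  a = 8.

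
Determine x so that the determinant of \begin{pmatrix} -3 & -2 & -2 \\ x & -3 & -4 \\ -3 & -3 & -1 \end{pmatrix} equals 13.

Expanding along the column containing x, det(M) is linear in x: det(M) = (4)·x + (21).
Set (4)·x + (21) = 13  ⇒  (4)·x = -8  ⇒  x = -2.

-2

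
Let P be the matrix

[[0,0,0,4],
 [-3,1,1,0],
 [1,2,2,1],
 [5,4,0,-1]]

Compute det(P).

-112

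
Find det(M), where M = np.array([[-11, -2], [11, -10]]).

det(M) = 132

det(M) = (-11)·(-10) − (-2)·11 = 110 − (-22) = 132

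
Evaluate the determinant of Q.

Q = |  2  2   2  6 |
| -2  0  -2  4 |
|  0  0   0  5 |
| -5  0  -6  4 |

Expand along row 3 (it has 3 zeros):
  − (5) · M_34   where M_34 = det([2 2 2; -2 0 -2; -5 0 -6]) = -4
det = (-1)·(5)·(-4) = 20

det(Q) = 20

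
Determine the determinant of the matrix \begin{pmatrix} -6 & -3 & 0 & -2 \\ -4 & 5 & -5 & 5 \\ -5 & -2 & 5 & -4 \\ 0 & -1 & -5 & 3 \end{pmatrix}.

Expand along row 1 (it has 1 zero):
  + (-6) · M_11   where M_11 = det([5 -5 5; -2 5 -4; -1 -5 3]) = 0
  − (-3) · M_12   where M_12 = det([-4 -5 5; -5 5 -4; 0 -5 3]) = 70
  − (-2) · M_14   where M_14 = det([-4 5 -5; -5 -2 5; 0 -1 -5]) = -210
det = (+1)·(-6)·(0) + (-1)·(-3)·(70) + (-1)·(-2)·(-210) = -210

-210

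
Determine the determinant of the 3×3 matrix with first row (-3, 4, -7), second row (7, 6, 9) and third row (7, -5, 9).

Expand along row 1:
  + (-3) · |6 9; -5 9| = (-3)·(54 − (-45)) = -297
  − 4 · |7 9; 7 9| = −4·(63 − 63) = 0
  + (-7) · |7 6; 7 -5| = (-7)·(-35 − 42) = 539
Sum: (-297) + (0) + (539) = 242

242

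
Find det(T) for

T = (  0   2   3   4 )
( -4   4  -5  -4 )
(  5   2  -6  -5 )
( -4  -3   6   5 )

|T| = -58

Expand along row 1 (it has 1 zero):
  − (2) · M_12   where M_12 = det([-4 -5 -4; 5 -6 -5; -4 6 5]) = 1
  + (3) · M_13   where M_13 = det([-4 4 -4; 5 2 -5; -4 -3 5]) = 28
  − (4) · M_14   where M_14 = det([-4 4 -5; 5 2 -6; -4 -3 6]) = 35
det = (-1)·(2)·(1) + (+1)·(3)·(28) + (-1)·(4)·(35) = -58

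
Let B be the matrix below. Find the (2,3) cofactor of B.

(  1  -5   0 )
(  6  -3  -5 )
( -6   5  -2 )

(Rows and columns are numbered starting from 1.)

Delete row 2 and column 3; the remaining 2×2 submatrix is [1 -5; -6 5].
Its determinant is 1·5 − (-5)·(-6) = -25.
The cofactor carries sign (−1)^(2+3) = −1, so C_{2,3} = −(-25) = 25.

25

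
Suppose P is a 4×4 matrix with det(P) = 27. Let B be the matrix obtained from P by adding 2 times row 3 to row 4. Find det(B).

Adding a multiple of one row to another leaves the determinant unchanged.
det(B) = (1)·(27) = 27

The determinant is 27.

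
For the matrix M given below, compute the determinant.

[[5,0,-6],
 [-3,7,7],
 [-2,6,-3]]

Expand along column 2:
  + 7 · |5 -6; -2 -3| = 7·(-15 − 12) = -189
  − 6 · |5 -6; -3 7| = −6·(35 − 18) = -102
Sum: (-189) + (-102) = -291

-291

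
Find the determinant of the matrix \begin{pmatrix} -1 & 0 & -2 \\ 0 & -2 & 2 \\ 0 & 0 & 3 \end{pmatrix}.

The matrix is upper triangular, so the determinant is the product of the diagonal entries:
det = (-1) · (-2) · (3) = 6

6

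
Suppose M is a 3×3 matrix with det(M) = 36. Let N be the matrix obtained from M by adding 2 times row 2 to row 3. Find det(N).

Adding a multiple of one row to another leaves the determinant unchanged.
det(N) = (1)·(36) = 36

The determinant is 36.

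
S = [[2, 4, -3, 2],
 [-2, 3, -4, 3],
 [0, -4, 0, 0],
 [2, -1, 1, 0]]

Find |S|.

Expand along row 3 (it has 3 zeros):
  − (-4) · M_32   where M_32 = det([2 -3 2; -2 -4 3; 2 1 0]) = -12
det = (-1)·(-4)·(-12) = -48

|S| = -48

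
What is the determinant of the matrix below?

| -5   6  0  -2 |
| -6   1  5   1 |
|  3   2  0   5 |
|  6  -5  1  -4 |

-1318

Expand along column 3 (it has 2 zeros):
  − (5) · M_23   where M_23 = det([-5 6 -2; 3 2 5; 6 -5 -4]) = 221
  − (1) · M_43   where M_43 = det([-5 6 -2; -6 1 1; 3 2 5]) = 213
det = (-1)·(5)·(221) + (-1)·(1)·(213) = -1318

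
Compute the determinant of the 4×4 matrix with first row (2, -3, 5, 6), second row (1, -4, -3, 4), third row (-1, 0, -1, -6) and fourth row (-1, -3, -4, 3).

The determinant is -252.

Expand along row 3 (it has 1 zero):
  + (-1) · M_31   where M_31 = det([-3 5 6; -4 -3 4; -3 -4 3]) = 21
  + (-1) · M_33   where M_33 = det([2 -3 6; 1 -4 4; -1 -3 3]) = -21
  − (-6) · M_34   where M_34 = det([2 -3 5; 1 -4 -3; -1 -3 -4]) = -42
det = (+1)·(-1)·(21) + (+1)·(-1)·(-21) + (-1)·(-6)·(-42) = -252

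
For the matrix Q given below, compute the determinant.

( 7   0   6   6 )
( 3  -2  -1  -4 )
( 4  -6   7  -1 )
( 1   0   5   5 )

Expand along column 2 (it has 2 zeros):
  + (-2) · M_22   where M_22 = det([7 6 6; 4 7 -1; 1 5 5]) = 232
  − (-6) · M_32   where M_32 = det([7 6 6; 3 -1 -4; 1 5 5]) = 87
det = (+1)·(-2)·(232) + (-1)·(-6)·(87) = 58

The determinant is 58.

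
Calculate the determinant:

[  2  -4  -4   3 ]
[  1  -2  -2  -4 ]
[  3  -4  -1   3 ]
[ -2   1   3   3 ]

-143

Expand along row 1:
  + (2) · M_11   where M_11 = det([-2 -2 -4; -4 -1 3; 1 3 3]) = 38
  − (-4) · M_12   where M_12 = det([1 -2 -4; 3 -1 3; -2 3 3]) = -10
  + (-4) · M_13   where M_13 = det([1 -2 -4; 3 -4 3; -2 1 3]) = 35
  − (3) · M_14   where M_14 = det([1 -2 -2; 3 -4 -1; -2 1 3]) = 13
det = (+1)·(2)·(38) + (-1)·(-4)·(-10) + (+1)·(-4)·(35) + (-1)·(3)·(13) = -143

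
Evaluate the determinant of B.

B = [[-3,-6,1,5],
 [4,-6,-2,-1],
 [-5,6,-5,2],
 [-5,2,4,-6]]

Expand along row 1:
  + (-3) · M_11   where M_11 = det([-6 -2 -1; 6 -5 2; 2 4 -6]) = -246
  − (-6) · M_12   where M_12 = det([4 -2 -1; -5 -5 2; -5 4 -6]) = 213
  + (1) · M_13   where M_13 = det([4 -6 -1; -5 6 2; -5 2 -6]) = 60
  − (5) · M_14   where M_14 = det([4 -6 -2; -5 6 -5; -5 2 4]) = -174
det = (+1)·(-3)·(-246) + (-1)·(-6)·(213) + (+1)·(1)·(60) + (-1)·(5)·(-174) = 2946

2946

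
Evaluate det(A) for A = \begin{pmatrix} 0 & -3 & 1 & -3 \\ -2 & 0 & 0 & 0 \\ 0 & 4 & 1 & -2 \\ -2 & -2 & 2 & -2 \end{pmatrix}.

Expand along row 2 (it has 3 zeros):
  − (-2) · M_21   where M_21 = det([-3 1 -3; 4 1 -2; -2 2 -2]) = -24
det = (-1)·(-2)·(-24) = -48

-48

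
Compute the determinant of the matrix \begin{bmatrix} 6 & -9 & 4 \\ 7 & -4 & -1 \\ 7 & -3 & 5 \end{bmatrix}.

268

Expand along column 1:
  + 6 · |-4 -1; -3 5| = 6·(-20 − 3) = -138
  − 7 · |-9 4; -3 5| = −7·(-45 − (-12)) = 231
  + 7 · |-9 4; -4 -1| = 7·(9 − (-16)) = 175
Sum: (-138) + (231) + (175) = 268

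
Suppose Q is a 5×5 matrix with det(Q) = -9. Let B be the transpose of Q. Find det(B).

-9

det(Qᵀ) = det(Q).
det(B) = (1)·(-9) = -9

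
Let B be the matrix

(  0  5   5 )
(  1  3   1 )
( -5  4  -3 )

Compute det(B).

Expand along column 1:
  − 1 · |5 5; 4 -3| = −1·(-15 − 20) = 35
  + (-5) · |5 5; 3 1| = (-5)·(5 − 15) = 50
Sum: (35) + (50) = 85

det(B) = 85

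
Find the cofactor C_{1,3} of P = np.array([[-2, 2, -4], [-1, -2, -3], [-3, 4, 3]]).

Delete row 1 and column 3; the remaining 2×2 submatrix is [-1 -2; -3 4].
Its determinant is (-1)·4 − (-2)·(-3) = -10.
The cofactor carries sign (−1)^(1+3) = +1, so C_{1,3} = +(-10) = -10.

The cofactor is -10.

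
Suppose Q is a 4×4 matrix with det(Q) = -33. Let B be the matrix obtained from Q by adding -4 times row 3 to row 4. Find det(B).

det(B) = -33

Adding a multiple of one row to another leaves the determinant unchanged.
det(B) = (1)·(-33) = -33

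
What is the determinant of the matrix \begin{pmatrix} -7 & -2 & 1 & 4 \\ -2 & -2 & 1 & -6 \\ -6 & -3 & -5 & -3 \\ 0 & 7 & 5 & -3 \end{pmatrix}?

The determinant is 2470.

Expand along row 4 (it has 1 zero):
  + (7) · M_42   where M_42 = det([-7 1 4; -2 1 -6; -6 -5 -3]) = 325
  − (5) · M_43   where M_43 = det([-7 -2 4; -2 -2 -6; -6 -3 -3]) = 0
  + (-3) · M_44   where M_44 = det([-7 -2 1; -2 -2 1; -6 -3 -5]) = -65
det = (+1)·(7)·(325) + (-1)·(5)·(0) + (+1)·(-3)·(-65) = 2470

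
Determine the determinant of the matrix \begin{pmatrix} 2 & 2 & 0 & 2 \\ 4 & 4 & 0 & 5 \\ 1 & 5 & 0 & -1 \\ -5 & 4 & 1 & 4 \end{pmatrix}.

The determinant is 8.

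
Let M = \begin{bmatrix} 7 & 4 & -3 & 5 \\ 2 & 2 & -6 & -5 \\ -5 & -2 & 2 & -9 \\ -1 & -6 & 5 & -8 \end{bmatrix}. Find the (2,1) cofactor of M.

-12

Delete row 2 and column 1; the remaining 3×3 submatrix is [4 -3 5; -2 2 -9; -6 5 -8].
Its determinant is 12.
The cofactor carries sign (−1)^(2+1) = −1, so C_{2,1} = −(12) = -12.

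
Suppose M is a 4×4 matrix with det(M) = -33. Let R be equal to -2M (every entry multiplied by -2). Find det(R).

The determinant is -528.

For a 4×4 matrix, det(-2M) = (-2)^4·det(M) = 16·det(M).
det(R) = (16)·(-33) = -528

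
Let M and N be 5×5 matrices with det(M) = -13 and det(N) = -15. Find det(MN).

195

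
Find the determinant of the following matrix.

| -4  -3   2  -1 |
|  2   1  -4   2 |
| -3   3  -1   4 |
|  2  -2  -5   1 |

-17

Expand along row 1:
  + (-4) · M_11   where M_11 = det([1 -4 2; 3 -1 4; -2 -5 1]) = 29
  − (-3) · M_12   where M_12 = det([2 -4 2; -3 -1 4; 2 -5 1]) = 28
  + (2) · M_13   where M_13 = det([2 1 2; -3 3 4; 2 -2 1]) = 33
  − (-1) · M_14   where M_14 = det([2 1 -4; -3 3 -1; 2 -2 -5]) = -51
det = (+1)·(-4)·(29) + (-1)·(-3)·(28) + (+1)·(2)·(33) + (-1)·(-1)·(-51) = -17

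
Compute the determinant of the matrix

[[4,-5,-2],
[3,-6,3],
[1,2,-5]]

Expand along column 1:
  + 4 · |-6 3; 2 -5| = 4·(30 − 6) = 96
  − 3 · |-5 -2; 2 -5| = −3·(25 − (-4)) = -87
  + 1 · |-5 -2; -6 3| = 1·(-15 − 12) = -27
Sum: (96) + (-87) + (-27) = -18

-18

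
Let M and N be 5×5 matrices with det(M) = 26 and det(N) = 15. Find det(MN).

det(MN) = det(M)·det(N) = (26)·(15) = 390

|MN| = 390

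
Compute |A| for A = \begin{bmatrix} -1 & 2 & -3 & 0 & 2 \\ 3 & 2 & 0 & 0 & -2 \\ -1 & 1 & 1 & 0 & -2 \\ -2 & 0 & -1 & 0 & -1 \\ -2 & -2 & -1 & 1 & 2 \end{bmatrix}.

Expand along column 4 (it has 4 zeros):
  − (1) · M_54   where M_54 = det([-1 2 -3 2; 3 2 0 -2; -1 1 1 -2; -2 0 -1 -1]) = 55
det = (-1)·(1)·(55) = -55

-55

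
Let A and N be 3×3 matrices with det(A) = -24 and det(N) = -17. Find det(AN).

det(AN) = det(A)·det(N) = (-24)·(-17) = 408

|AN| = 408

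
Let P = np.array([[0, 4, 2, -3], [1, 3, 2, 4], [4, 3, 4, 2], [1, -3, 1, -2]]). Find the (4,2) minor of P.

Delete row 4 and column 2; the remaining 3×3 submatrix is [0 2 -3; 1 2 4; 4 4 2].
Its determinant is 40.

40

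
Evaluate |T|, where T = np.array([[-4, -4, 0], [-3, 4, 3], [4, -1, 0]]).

The determinant is -60.

Expand along column 3:
  − 3 · |-4 -4; 4 -1| = −3·(4 − (-16)) = -60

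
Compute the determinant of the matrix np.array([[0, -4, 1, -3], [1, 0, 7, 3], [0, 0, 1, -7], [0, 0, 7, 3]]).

The matrix is block upper-triangular with a 2×2 block and a 2×2 block on the diagonal, so its determinant equals the product of the determinants of the diagonal blocks.
det of the 2×2 block = 4
det of the 2×2 block = 52
det = (4)·(52) = 208

The determinant is 208.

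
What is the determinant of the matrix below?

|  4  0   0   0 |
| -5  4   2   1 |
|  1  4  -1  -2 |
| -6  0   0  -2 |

Expand along row 1 (it has 3 zeros):
  + (4) · M_11   where M_11 = det([4 2 1; 4 -1 -2; 0 0 -2]) = 24
det = (+1)·(4)·(24) = 96

The determinant is 96.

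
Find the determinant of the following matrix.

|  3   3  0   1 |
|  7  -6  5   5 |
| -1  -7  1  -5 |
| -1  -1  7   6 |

The determinant is -1287.

Expand along row 1 (it has 1 zero):
  + (3) · M_11   where M_11 = det([-6 5 5; -7 1 -5; -1 7 6]) = -251
  − (3) · M_12   where M_12 = det([7 5 5; -1 1 -5; -1 7 6]) = 312
  − (1) · M_14   where M_14 = det([7 -6 5; -1 -7 1; -1 -1 7]) = -402
det = (+1)·(3)·(-251) + (-1)·(3)·(312) + (-1)·(1)·(-402) = -1287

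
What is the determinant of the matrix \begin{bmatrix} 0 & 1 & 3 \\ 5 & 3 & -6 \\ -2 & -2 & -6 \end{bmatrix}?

Expand along column 1:
  − 5 · |1 3; -2 -6| = −5·(-6 − (-6)) = 0
  + (-2) · |1 3; 3 -6| = (-2)·(-6 − 9) = 30
Sum: (0) + (30) = 30

30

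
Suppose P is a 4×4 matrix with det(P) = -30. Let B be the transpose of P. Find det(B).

The determinant is -30.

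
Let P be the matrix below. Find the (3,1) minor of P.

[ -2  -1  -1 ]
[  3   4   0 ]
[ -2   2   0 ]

The minor is 4.

Delete row 3 and column 1; the remaining 2×2 submatrix is [-1 -1; 4 0].
Its determinant is (-1)·0 − (-1)·4 = 4.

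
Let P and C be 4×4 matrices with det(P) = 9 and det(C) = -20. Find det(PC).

-180

det(PC) = det(P)·det(C) = (9)·(-20) = -180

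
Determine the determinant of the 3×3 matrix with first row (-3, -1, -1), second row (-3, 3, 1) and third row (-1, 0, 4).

Expand along column 2:
  − (-1) · |-3 1; -1 4| = −(-1)·(-12 − (-1)) = -11
  + 3 · |-3 -1; -1 4| = 3·(-12 − 1) = -39
Sum: (-11) + (-39) = -50

The determinant is -50.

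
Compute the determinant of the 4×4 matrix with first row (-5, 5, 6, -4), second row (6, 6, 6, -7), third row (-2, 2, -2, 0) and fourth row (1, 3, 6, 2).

Expand along row 3 (it has 1 zero):
  + (-2) · M_31   where M_31 = det([5 6 -4; 6 6 -7; 3 6 2]) = 0
  − (2) · M_32   where M_32 = det([-5 6 -4; 6 6 -7; 1 6 2]) = -504
  + (-2) · M_33   where M_33 = det([-5 5 -4; 6 6 -7; 1 3 2]) = -308
det = (+1)·(-2)·(0) + (-1)·(2)·(-504) + (+1)·(-2)·(-308) = 1624

The determinant is 1624.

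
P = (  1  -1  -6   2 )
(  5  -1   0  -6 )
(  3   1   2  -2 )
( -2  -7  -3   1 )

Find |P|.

Expand along row 2 (it has 1 zero):
  − (5) · M_21   where M_21 = det([-1 -6 2; 1 2 -2; -7 -3 1]) = -52
  + (-1) · M_22   where M_22 = det([1 -6 2; 3 2 -2; -2 -3 1]) = -20
  + (-6) · M_24   where M_24 = det([1 -1 -6; 3 1 2; -2 -7 -3]) = 120
det = (-1)·(5)·(-52) + (+1)·(-1)·(-20) + (+1)·(-6)·(120) = -440

det(P) = -440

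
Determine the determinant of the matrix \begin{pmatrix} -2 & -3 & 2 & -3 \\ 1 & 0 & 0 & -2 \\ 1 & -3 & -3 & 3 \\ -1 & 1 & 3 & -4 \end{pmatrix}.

-7

Expand along row 2 (it has 2 zeros):
  − (1) · M_21   where M_21 = det([-3 2 -3; -3 -3 3; 1 3 -4]) = -9
  + (-2) · M_24   where M_24 = det([-2 -3 2; 1 -3 -3; -1 1 3]) = 8
det = (-1)·(1)·(-9) + (+1)·(-2)·(8) = -7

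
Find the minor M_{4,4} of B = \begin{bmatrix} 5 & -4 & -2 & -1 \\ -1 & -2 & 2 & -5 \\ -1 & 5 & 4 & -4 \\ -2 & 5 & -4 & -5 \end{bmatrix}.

Delete row 4 and column 4; the remaining 3×3 submatrix is [5 -4 -2; -1 -2 2; -1 5 4].
Its determinant is -84.

-84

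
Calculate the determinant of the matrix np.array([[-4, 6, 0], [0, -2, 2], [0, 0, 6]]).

The matrix is upper triangular, so the determinant is the product of the diagonal entries:
det = (-4) · (-2) · (6) = 48

The determinant is 48.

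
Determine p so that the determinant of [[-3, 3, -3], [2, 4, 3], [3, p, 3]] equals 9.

Expanding along the row containing p, det(A) is linear in p: det(A) = (3)·p + (9).
Set (3)·p + (9) = 9  ⇒  (3)·p = 0  ⇒  p = 0.

0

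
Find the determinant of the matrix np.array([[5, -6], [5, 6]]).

The determinant is 60.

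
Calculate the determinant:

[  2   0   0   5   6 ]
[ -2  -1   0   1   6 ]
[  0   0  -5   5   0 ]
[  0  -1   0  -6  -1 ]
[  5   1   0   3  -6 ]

Expand along column 3 (it has 4 zeros):
  + (-5) · M_33   where M_33 = det([2 0 5 6; -2 -1 1 6; 0 -1 -6 -1; 5 1 3 -6]) = -125
det = (+1)·(-5)·(-125) = 625

The determinant is 625.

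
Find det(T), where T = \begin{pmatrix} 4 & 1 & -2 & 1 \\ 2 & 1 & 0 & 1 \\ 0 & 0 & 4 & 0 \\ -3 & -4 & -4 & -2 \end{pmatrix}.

16

Expand along row 3 (it has 3 zeros):
  + (4) · M_33   where M_33 = det([4 1 1; 2 1 1; -3 -4 -2]) = 4
det = (+1)·(4)·(4) = 16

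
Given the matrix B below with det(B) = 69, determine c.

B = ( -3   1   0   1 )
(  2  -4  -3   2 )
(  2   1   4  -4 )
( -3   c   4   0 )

8

Expanding along the row containing c, det(B) is linear in c: det(B) = (2)·c + (53).
Set (2)·c + (53) = 69  ⇒  (2)·c = 16  ⇒  c = 8.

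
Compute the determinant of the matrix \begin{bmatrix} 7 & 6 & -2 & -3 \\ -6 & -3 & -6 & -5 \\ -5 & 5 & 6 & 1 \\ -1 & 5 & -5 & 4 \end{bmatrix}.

The determinant is 6327.

Expand along row 1:
  + (7) · M_11   where M_11 = det([-3 -6 -5; 5 6 1; 5 -5 4]) = 278
  − (6) · M_12   where M_12 = det([-6 -6 -5; -5 6 1; -1 -5 4]) = -443
  + (-2) · M_13   where M_13 = det([-6 -3 -5; -5 5 1; -1 5 4]) = -47
  − (-3) · M_14   where M_14 = det([-6 -3 -6; -5 5 6; -1 5 -5]) = 543
det = (+1)·(7)·(278) + (-1)·(6)·(-443) + (+1)·(-2)·(-47) + (-1)·(-3)·(543) = 6327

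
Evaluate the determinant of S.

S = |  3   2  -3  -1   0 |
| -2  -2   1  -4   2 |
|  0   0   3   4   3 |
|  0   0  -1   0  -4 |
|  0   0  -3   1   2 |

S is block upper-triangular with a 2×2 block and a 3×3 block on the diagonal, so its determinant equals the product of the determinants of the diagonal blocks.
det of the 2×2 block = -2
det of the 3×3 block = 65
det = (-2)·(65) = -130

-130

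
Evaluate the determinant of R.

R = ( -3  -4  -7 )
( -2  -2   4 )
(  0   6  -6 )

168

Expand along row 3:
  − 6 · |-3 -7; -2 4| = −6·(-12 − 14) = 156
  + (-6) · |-3 -4; -2 -2| = (-6)·(6 − 8) = 12
Sum: (156) + (12) = 168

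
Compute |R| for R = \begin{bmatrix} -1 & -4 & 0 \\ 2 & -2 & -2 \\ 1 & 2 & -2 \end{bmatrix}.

Expand along row 1:
  + (-1) · |-2 -2; 2 -2| = (-1)·(4 − (-4)) = -8
  − (-4) · |2 -2; 1 -2| = −(-4)·(-4 − (-2)) = -8
Sum: (-8) + (-8) = -16

-16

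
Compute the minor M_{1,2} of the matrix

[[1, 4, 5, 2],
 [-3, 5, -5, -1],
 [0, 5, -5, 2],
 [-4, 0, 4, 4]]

144

Delete row 1 and column 2; the remaining 3×3 submatrix is [-3 -5 -1; 0 -5 2; -4 4 4].
Its determinant is 144.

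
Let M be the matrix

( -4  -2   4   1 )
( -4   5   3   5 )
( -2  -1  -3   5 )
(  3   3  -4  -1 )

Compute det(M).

Expand along row 1:
  + (-4) · M_11   where M_11 = det([5 3 5; -1 -3 5; 3 -4 -1]) = 222
  − (-2) · M_12   where M_12 = det([-4 3 5; -2 -3 5; 3 -4 -1]) = 32
  + (4) · M_13   where M_13 = det([-4 5 5; -2 -1 5; 3 3 -1]) = 106
  − (1) · M_14   where M_14 = det([-4 5 3; -2 -1 -3; 3 3 -4]) = -146
det = (+1)·(-4)·(222) + (-1)·(-2)·(32) + (+1)·(4)·(106) + (-1)·(1)·(-146) = -254

-254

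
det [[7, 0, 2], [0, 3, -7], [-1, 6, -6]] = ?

174

Expand along column 1:
  + 7 · |3 -7; 6 -6| = 7·(-18 − (-42)) = 168
  + (-1) · |0 2; 3 -7| = (-1)·(0 − 6) = 6
Sum: (168) + (6) = 174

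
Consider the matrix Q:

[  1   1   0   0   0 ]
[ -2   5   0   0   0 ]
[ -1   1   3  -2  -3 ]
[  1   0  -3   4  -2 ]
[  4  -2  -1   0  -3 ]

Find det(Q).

-238

Q is block lower-triangular with a 2×2 block and a 3×3 block on the diagonal, so its determinant equals the product of the determinants of the diagonal blocks.
det of the 2×2 block = 7
det of the 3×3 block = -34
det = (7)·(-34) = -238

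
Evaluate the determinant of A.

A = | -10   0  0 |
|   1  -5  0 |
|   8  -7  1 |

A is lower triangular, so det(A) is the product of the diagonal entries:
det = (-10) · (-5) · (1) = 50

50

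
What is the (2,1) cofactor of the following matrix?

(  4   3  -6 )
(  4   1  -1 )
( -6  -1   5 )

The cofactor is -9.

Delete row 2 and column 1; the remaining 2×2 submatrix is [3 -6; -1 5].
Its determinant is 3·5 − (-6)·(-1) = 9.
The cofactor carries sign (−1)^(2+1) = −1, so C_{2,1} = −(9) = -9.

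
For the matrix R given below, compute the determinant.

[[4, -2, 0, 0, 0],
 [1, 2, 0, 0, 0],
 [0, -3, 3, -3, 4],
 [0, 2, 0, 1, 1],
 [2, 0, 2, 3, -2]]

det(R) = -290

R is block lower-triangular with a 2×2 block and a 3×3 block on the diagonal, so its determinant equals the product of the determinants of the diagonal blocks.
det of the 2×2 block = 10
det of the 3×3 block = -29
det = (10)·(-29) = -290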